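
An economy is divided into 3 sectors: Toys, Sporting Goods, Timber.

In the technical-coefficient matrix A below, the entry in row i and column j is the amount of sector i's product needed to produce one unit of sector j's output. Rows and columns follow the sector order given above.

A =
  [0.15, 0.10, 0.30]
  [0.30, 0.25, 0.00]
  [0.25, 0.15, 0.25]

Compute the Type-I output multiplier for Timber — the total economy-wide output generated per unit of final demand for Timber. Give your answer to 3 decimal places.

I − A =
  [   0.85    -0.10    -0.30]
  [  -0.30     0.75     0.00]
  [  -0.25    -0.15     0.75]
Cofactors of I−A, C_ij = (−1)^(i+j)·(minor ij) (rows/columns in the sector order above):
  C_11 = (0.75)(0.75) − (0.00)(-0.15) = 0.5625
  C_12 = −[(-0.30)(0.75) − (0.00)(-0.25)] = 0.2250
  C_13 = (-0.30)(-0.15) − (0.75)(-0.25) = 0.2325
  C_21 = −[(-0.10)(0.75) − (-0.30)(-0.15)] = 0.1200
  C_22 = (0.85)(0.75) − (-0.30)(-0.25) = 0.5625
  C_23 = −[(0.85)(-0.15) − (-0.10)(-0.25)] = 0.1525
  C_31 = (-0.10)(0.00) − (-0.30)(0.75) = 0.2250
  C_32 = −[(0.85)(0.00) − (-0.30)(-0.30)] = 0.0900
  C_33 = (0.85)(0.75) − (-0.10)(-0.30) = 0.6075
det(I−A) = Σ_j (I−A)_1j·C_1j = (0.85)(0.5625) + (-0.10)(0.2250) + (-0.30)(0.2325) = 0.385875
adj(I−A) = Cᵀ =
  [ 0.5625   0.1200   0.2250]
  [ 0.2250   0.5625   0.0900]
  [ 0.2325   0.1525   0.6075]
(I − A)⁻¹ = adj(I−A) / det(I−A) ≈
  [   1.4577     0.3110     0.5831]
  [   0.5831     1.4577     0.2332]
  [   0.6025     0.3952     1.5743]
The output multiplier for sector j is the column-j sum of the Leontief inverse (I − A)⁻¹ = adj(I−A) / det(I−A).
Column 3 of adj(I−A): (0.2250, 0.0900, 0.6075); det(I−A) = 0.385875.
m_3 = (0.2250 + 0.0900 + 0.6075) / 0.385875 = 0.9225 / 0.385875 ≈ 2.391.

m_3 = 2.391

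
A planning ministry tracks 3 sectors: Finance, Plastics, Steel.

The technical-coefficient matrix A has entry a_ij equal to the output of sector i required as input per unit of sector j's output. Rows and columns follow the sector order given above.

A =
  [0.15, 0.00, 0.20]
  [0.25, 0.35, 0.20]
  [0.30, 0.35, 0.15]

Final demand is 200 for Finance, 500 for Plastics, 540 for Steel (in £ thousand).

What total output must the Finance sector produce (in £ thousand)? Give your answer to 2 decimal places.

x_1 = 570.38

I − A =
  [   0.85     0.00    -0.20]
  [  -0.25     0.65    -0.20]
  [  -0.30    -0.35     0.85]
Cofactors of I−A, C_ij = (−1)^(i+j)·(minor ij) (rows/columns in the sector order above):
  C_11 = (0.65)(0.85) − (-0.20)(-0.35) = 0.4825
  C_12 = −[(-0.25)(0.85) − (-0.20)(-0.30)] = 0.2725
  C_13 = (-0.25)(-0.35) − (0.65)(-0.30) = 0.2825
  C_21 = −[(0.00)(0.85) − (-0.20)(-0.35)] = 0.0700
  C_22 = (0.85)(0.85) − (-0.20)(-0.30) = 0.6625
  C_23 = −[(0.85)(-0.35) − (0.00)(-0.30)] = 0.2975
  C_31 = (0.00)(-0.20) − (-0.20)(0.65) = 0.1300
  C_32 = −[(0.85)(-0.20) − (-0.20)(-0.25)] = 0.2200
  C_33 = (0.85)(0.65) − (0.00)(-0.25) = 0.5525
det(I−A) = Σ_j (I−A)_1j·C_1j = (0.85)(0.4825) + (0.00)(0.2725) + (-0.20)(0.2825) = 0.353625
adj(I−A) = Cᵀ =
  [ 0.4825   0.0700   0.1300]
  [ 0.2725   0.6625   0.2200]
  [ 0.2825   0.2975   0.5525]
(I − A)⁻¹ = adj(I−A) / det(I−A) ≈
  [   1.3644     0.1979     0.3676]
  [   0.7706     1.8735     0.6221]
  [   0.7989     0.8413     1.5624]
x = (I − A)⁻¹ d = adj(I−A)·d / det(I−A), with det(I−A) = 0.353625:
  x_1 = (0.4825·200 + 0.0700·500 + 0.1300·540) / 0.353625 = 201.70 / 0.353625 ≈ 570.38
  x_2 = (0.2725·200 + 0.6625·500 + 0.2200·540) / 0.353625 = 504.55 / 0.353625 ≈ 1426.79
  x_3 = (0.2825·200 + 0.2975·500 + 0.5525·540) / 0.353625 = 503.60 / 0.353625 ≈ 1424.11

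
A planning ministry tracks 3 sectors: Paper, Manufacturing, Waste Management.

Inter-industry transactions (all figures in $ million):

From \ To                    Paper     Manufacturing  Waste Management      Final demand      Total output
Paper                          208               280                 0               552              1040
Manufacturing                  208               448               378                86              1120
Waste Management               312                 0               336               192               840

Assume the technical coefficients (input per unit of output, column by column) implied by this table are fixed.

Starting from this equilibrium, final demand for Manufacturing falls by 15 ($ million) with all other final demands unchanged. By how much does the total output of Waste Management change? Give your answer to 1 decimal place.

Δx_W = -5.0

Technical coefficients a_ij = z_ij / X_j:
  a_PP = 208/1040 = 0.20, a_MP = 208/1040 = 0.20, a_WP = 312/1040 = 0.30
  a_PM = 280/1120 = 0.25, a_MM = 448/1120 = 0.40, a_WM = 0/1120 = 0.00
  a_PW = 0/840 = 0.00, a_MW = 378/840 = 0.45, a_WW = 336/840 = 0.40
I − A =
  [   0.80    -0.25     0.00]
  [  -0.20     0.60    -0.45]
  [  -0.30     0.00     0.60]
Cofactors of I−A, C_ij = (−1)^(i+j)·(minor ij) (rows/columns in the sector order above):
  C_11 = (0.60)(0.60) − (-0.45)(0.00) = 0.3600
  C_12 = −[(-0.20)(0.60) − (-0.45)(-0.30)] = 0.2550
  C_13 = (-0.20)(0.00) − (0.60)(-0.30) = 0.1800
  C_21 = −[(-0.25)(0.60) − (0.00)(0.00)] = 0.1500
  C_22 = (0.80)(0.60) − (0.00)(-0.30) = 0.4800
  C_23 = −[(0.80)(0.00) − (-0.25)(-0.30)] = 0.0750
  C_31 = (-0.25)(-0.45) − (0.00)(0.60) = 0.1125
  C_32 = −[(0.80)(-0.45) − (0.00)(-0.20)] = 0.3600
  C_33 = (0.80)(0.60) − (-0.25)(-0.20) = 0.4300
det(I−A) = Σ_j (I−A)_1j·C_1j = (0.80)(0.3600) + (-0.25)(0.2550) + (0.00)(0.1800) = 0.22425
adj(I−A) = Cᵀ =
  [ 0.3600   0.1500   0.1125]
  [ 0.2550   0.4800   0.3600]
  [ 0.1800   0.0750   0.4300]
(I − A)⁻¹ = adj(I−A) / det(I−A) ≈
  [   1.6054     0.6689     0.5017]
  [   1.1371     2.1405     1.6054]
  [   0.8027     0.3344     1.9175]
Δx = (I − A)⁻¹ Δd with Δd having -15 in the Manufacturing component and 0 elsewhere.
So Δx_W = L_WM · (-15), where L_WM = adj(I−A)_WM / det(I−A) = 0.0750 / 0.22425.
Δx_W = 0.0750 × (-15) / 0.22425 = -1.125 / 0.22425 ≈ -5.0.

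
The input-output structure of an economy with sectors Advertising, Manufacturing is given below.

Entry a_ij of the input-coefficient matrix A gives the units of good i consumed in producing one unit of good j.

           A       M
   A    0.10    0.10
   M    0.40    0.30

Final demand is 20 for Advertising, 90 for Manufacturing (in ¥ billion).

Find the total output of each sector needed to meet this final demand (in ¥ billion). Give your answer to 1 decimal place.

I − A =
  [   0.90    -0.10]
  [  -0.40     0.70]
det(I−A) = (0.90)(0.70) − (-0.10)(-0.40) = 0.5900
adj(I−A) = [[0.70, 0.10], [0.40, 0.90]]
(I − A)⁻¹ = adj(I−A) / det(I−A) ≈
  [   1.1864     0.1695]
  [   0.6780     1.5254]
x = (I − A)⁻¹ d = adj(I−A)·d / det(I−A), with det(I−A) = 0.5900:
  x_A = (0.70·20 + 0.10·90) / 0.5900 = 23.00 / 0.5900 ≈ 39.0
  x_M = (0.40·20 + 0.90·90) / 0.5900 = 89.00 / 0.5900 ≈ 150.8

x_A = 39.0, x_M = 150.8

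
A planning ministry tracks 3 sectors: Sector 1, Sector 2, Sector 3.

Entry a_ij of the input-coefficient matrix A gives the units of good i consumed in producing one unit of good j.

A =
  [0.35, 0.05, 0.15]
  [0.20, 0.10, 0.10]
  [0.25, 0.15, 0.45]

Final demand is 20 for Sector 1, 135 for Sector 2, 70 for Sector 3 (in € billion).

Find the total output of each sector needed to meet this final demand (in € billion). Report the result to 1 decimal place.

I − A =
  [   0.65    -0.05    -0.15]
  [  -0.20     0.90    -0.10]
  [  -0.25    -0.15     0.55]
Cofactors of I−A, C_ij = (−1)^(i+j)·(minor ij) (rows/columns in the sector order above):
  C_11 = (0.90)(0.55) − (-0.10)(-0.15) = 0.4800
  C_12 = −[(-0.20)(0.55) − (-0.10)(-0.25)] = 0.1350
  C_13 = (-0.20)(-0.15) − (0.90)(-0.25) = 0.2550
  C_21 = −[(-0.05)(0.55) − (-0.15)(-0.15)] = 0.0500
  C_22 = (0.65)(0.55) − (-0.15)(-0.25) = 0.3200
  C_23 = −[(0.65)(-0.15) − (-0.05)(-0.25)] = 0.1100
  C_31 = (-0.05)(-0.10) − (-0.15)(0.90) = 0.1400
  C_32 = −[(0.65)(-0.10) − (-0.15)(-0.20)] = 0.0950
  C_33 = (0.65)(0.90) − (-0.05)(-0.20) = 0.5750
det(I−A) = Σ_j (I−A)_1j·C_1j = (0.65)(0.4800) + (-0.05)(0.1350) + (-0.15)(0.2550) = 0.2670
adj(I−A) = Cᵀ =
  [ 0.4800   0.0500   0.1400]
  [ 0.1350   0.3200   0.0950]
  [ 0.2550   0.1100   0.5750]
(I − A)⁻¹ = adj(I−A) / det(I−A) ≈
  [   1.7978     0.1873     0.5243]
  [   0.5056     1.1985     0.3558]
  [   0.9551     0.4120     2.1536]
x = (I − A)⁻¹ d = adj(I−A)·d / det(I−A), with det(I−A) = 0.2670:
  x_1 = (0.4800·20 + 0.0500·135 + 0.1400·70) / 0.2670 = 26.15 / 0.2670 ≈ 97.9
  x_2 = (0.1350·20 + 0.3200·135 + 0.0950·70) / 0.2670 = 52.55 / 0.2670 ≈ 196.8
  x_3 = (0.2550·20 + 0.1100·135 + 0.5750·70) / 0.2670 = 60.20 / 0.2670 ≈ 225.5

x_1 = 97.9, x_2 = 196.8, x_3 = 225.5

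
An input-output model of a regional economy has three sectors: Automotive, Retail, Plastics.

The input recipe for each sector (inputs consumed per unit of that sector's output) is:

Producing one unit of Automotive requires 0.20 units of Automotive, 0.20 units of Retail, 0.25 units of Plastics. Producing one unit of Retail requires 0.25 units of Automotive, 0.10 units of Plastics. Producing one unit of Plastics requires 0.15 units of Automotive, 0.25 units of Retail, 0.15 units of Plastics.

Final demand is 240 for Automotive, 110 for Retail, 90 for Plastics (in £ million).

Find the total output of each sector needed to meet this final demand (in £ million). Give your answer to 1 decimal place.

x_A = 431.4, x_R = 262.2, x_P = 263.6

I − A =
  [   0.80    -0.25    -0.15]
  [  -0.20     1.00    -0.25]
  [  -0.25    -0.10     0.85]
Cofactors of I−A, C_ij = (−1)^(i+j)·(minor ij) (rows/columns in the sector order above):
  C_11 = (1.00)(0.85) − (-0.25)(-0.10) = 0.8250
  C_12 = −[(-0.20)(0.85) − (-0.25)(-0.25)] = 0.2325
  C_13 = (-0.20)(-0.10) − (1.00)(-0.25) = 0.2700
  C_21 = −[(-0.25)(0.85) − (-0.15)(-0.10)] = 0.2275
  C_22 = (0.80)(0.85) − (-0.15)(-0.25) = 0.6425
  C_23 = −[(0.80)(-0.10) − (-0.25)(-0.25)] = 0.1425
  C_31 = (-0.25)(-0.25) − (-0.15)(1.00) = 0.2125
  C_32 = −[(0.80)(-0.25) − (-0.15)(-0.20)] = 0.2300
  C_33 = (0.80)(1.00) − (-0.25)(-0.20) = 0.7500
det(I−A) = Σ_j (I−A)_1j·C_1j = (0.80)(0.8250) + (-0.25)(0.2325) + (-0.15)(0.2700) = 0.561375
adj(I−A) = Cᵀ =
  [ 0.8250   0.2275   0.2125]
  [ 0.2325   0.6425   0.2300]
  [ 0.2700   0.1425   0.7500]
(I − A)⁻¹ = adj(I−A) / det(I−A) ≈
  [   1.4696     0.4053     0.3785]
  [   0.4142     1.1445     0.4097]
  [   0.4810     0.2538     1.3360]
x = (I − A)⁻¹ d = adj(I−A)·d / det(I−A), with det(I−A) = 0.561375:
  x_A = (0.8250·240 + 0.2275·110 + 0.2125·90) / 0.561375 = 242.15 / 0.561375 ≈ 431.4
  x_R = (0.2325·240 + 0.6425·110 + 0.2300·90) / 0.561375 = 147.175 / 0.561375 ≈ 262.2
  x_P = (0.2700·240 + 0.1425·110 + 0.7500·90) / 0.561375 = 147.975 / 0.561375 ≈ 263.6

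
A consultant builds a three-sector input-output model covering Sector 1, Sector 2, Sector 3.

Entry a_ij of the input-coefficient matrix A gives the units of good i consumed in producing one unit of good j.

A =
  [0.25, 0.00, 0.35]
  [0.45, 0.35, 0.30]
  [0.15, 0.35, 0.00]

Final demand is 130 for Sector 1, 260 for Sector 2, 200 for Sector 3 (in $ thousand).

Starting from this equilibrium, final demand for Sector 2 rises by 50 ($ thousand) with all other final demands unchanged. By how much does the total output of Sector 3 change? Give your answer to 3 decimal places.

I − A =
  [   0.75     0.00    -0.35]
  [  -0.45     0.65    -0.30]
  [  -0.15    -0.35     1.00]
Cofactors of I−A, C_ij = (−1)^(i+j)·(minor ij) (rows/columns in the sector order above):
  C_11 = (0.65)(1.00) − (-0.30)(-0.35) = 0.5450
  C_12 = −[(-0.45)(1.00) − (-0.30)(-0.15)] = 0.4950
  C_13 = (-0.45)(-0.35) − (0.65)(-0.15) = 0.2550
  C_21 = −[(0.00)(1.00) − (-0.35)(-0.35)] = 0.1225
  C_22 = (0.75)(1.00) − (-0.35)(-0.15) = 0.6975
  C_23 = −[(0.75)(-0.35) − (0.00)(-0.15)] = 0.2625
  C_31 = (0.00)(-0.30) − (-0.35)(0.65) = 0.2275
  C_32 = −[(0.75)(-0.30) − (-0.35)(-0.45)] = 0.3825
  C_33 = (0.75)(0.65) − (0.00)(-0.45) = 0.4875
det(I−A) = Σ_j (I−A)_1j·C_1j = (0.75)(0.5450) + (0.00)(0.4950) + (-0.35)(0.2550) = 0.3195
adj(I−A) = Cᵀ =
  [ 0.5450   0.1225   0.2275]
  [ 0.4950   0.6975   0.3825]
  [ 0.2550   0.2625   0.4875]
(I − A)⁻¹ = adj(I−A) / det(I−A) ≈
  [   1.7058     0.3834     0.7121]
  [   1.5493     2.1831     1.1972]
  [   0.7981     0.8216     1.5258]
Δx = (I − A)⁻¹ Δd with Δd having +50 in the Sector 2 component and 0 elsewhere.
So Δx_3 = L_32 · (+50), where L_32 = adj(I−A)_32 / det(I−A) = 0.2625 / 0.3195.
Δx_3 = 0.2625 × (+50) / 0.3195 = 13.125 / 0.3195 ≈ 41.080.

Δx_3 = 41.080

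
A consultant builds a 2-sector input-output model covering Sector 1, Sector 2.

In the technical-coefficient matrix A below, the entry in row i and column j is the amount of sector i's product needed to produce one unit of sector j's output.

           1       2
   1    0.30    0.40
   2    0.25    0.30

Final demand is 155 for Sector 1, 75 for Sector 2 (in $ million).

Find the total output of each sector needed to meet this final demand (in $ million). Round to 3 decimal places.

I − A =
  [   0.70    -0.40]
  [  -0.25     0.70]
det(I−A) = (0.70)(0.70) − (-0.40)(-0.25) = 0.3900
adj(I−A) = [[0.70, 0.40], [0.25, 0.70]]
(I − A)⁻¹ = adj(I−A) / det(I−A) ≈
  [   1.7949     1.0256]
  [   0.6410     1.7949]
x = (I − A)⁻¹ d = adj(I−A)·d / det(I−A), with det(I−A) = 0.3900:
  x_1 = (0.70·155 + 0.40·75) / 0.3900 = 138.50 / 0.3900 ≈ 355.128
  x_2 = (0.25·155 + 0.70·75) / 0.3900 = 91.25 / 0.3900 ≈ 233.974

x_1 = 355.128, x_2 = 233.974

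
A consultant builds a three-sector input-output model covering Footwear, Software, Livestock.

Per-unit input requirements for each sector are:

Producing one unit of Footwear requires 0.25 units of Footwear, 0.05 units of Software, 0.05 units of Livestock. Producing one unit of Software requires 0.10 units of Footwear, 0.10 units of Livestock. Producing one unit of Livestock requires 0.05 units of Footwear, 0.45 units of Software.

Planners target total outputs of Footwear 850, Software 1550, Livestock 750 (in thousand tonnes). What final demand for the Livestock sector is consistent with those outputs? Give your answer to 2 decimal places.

d_L = 552.50

I − A =
  [   0.75    -0.10    -0.05]
  [  -0.05     1.00    -0.45]
  [  -0.05    -0.10     1.00]
d = (I − A) x:
  d_F = (+0.75)·850 + (-0.10)·1550 + (-0.05)·750 = 445.00
  d_S = (-0.05)·850 + (+1.00)·1550 + (-0.45)·750 = 1170.00
  d_L = (-0.05)·850 + (-0.10)·1550 + (+1.00)·750 = 552.50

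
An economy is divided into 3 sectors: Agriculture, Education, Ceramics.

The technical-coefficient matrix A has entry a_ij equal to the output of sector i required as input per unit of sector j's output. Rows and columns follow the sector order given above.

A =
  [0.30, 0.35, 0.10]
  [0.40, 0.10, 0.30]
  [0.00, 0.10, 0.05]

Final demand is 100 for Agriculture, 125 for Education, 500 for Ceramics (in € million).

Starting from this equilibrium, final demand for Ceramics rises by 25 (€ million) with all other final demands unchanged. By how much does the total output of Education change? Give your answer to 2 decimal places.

Δx_2 = 14.19

I − A =
  [   0.70    -0.35    -0.10]
  [  -0.40     0.90    -0.30]
  [   0.00    -0.10     0.95]
Cofactors of I−A, C_ij = (−1)^(i+j)·(minor ij) (rows/columns in the sector order above):
  C_11 = (0.90)(0.95) − (-0.30)(-0.10) = 0.8250
  C_12 = −[(-0.40)(0.95) − (-0.30)(0.00)] = 0.3800
  C_13 = (-0.40)(-0.10) − (0.90)(0.00) = 0.0400
  C_21 = −[(-0.35)(0.95) − (-0.10)(-0.10)] = 0.3425
  C_22 = (0.70)(0.95) − (-0.10)(0.00) = 0.6650
  C_23 = −[(0.70)(-0.10) − (-0.35)(0.00)] = 0.0700
  C_31 = (-0.35)(-0.30) − (-0.10)(0.90) = 0.1950
  C_32 = −[(0.70)(-0.30) − (-0.10)(-0.40)] = 0.2500
  C_33 = (0.70)(0.90) − (-0.35)(-0.40) = 0.4900
det(I−A) = Σ_j (I−A)_1j·C_1j = (0.70)(0.8250) + (-0.35)(0.3800) + (-0.10)(0.0400) = 0.4405
adj(I−A) = Cᵀ =
  [ 0.8250   0.3425   0.1950]
  [ 0.3800   0.6650   0.2500]
  [ 0.0400   0.0700   0.4900]
(I − A)⁻¹ = adj(I−A) / det(I−A) ≈
  [   1.8729     0.7775     0.4427]
  [   0.8627     1.5096     0.5675]
  [   0.0908     0.1589     1.1124]
Δx = (I − A)⁻¹ Δd with Δd having +25 in the Ceramics component and 0 elsewhere.
So Δx_2 = L_23 · (+25), where L_23 = adj(I−A)_23 / det(I−A) = 0.2500 / 0.4405.
Δx_2 = 0.2500 × (+25) / 0.4405 = 6.25 / 0.4405 ≈ 14.19.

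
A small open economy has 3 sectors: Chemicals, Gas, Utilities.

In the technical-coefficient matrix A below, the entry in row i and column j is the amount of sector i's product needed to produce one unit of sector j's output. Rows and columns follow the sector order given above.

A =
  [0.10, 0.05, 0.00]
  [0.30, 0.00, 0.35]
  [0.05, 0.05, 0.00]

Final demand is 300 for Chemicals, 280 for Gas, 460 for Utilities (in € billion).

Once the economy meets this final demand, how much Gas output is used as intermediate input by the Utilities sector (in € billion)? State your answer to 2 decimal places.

I − A =
  [   0.90    -0.05     0.00]
  [  -0.30     1.00    -0.35]
  [  -0.05    -0.05     1.00]
Cofactors of I−A, C_ij = (−1)^(i+j)·(minor ij) (rows/columns in the sector order above):
  C_11 = (1.00)(1.00) − (-0.35)(-0.05) = 0.9825
  C_12 = −[(-0.30)(1.00) − (-0.35)(-0.05)] = 0.3175
  C_13 = (-0.30)(-0.05) − (1.00)(-0.05) = 0.0650
  C_21 = −[(-0.05)(1.00) − (0.00)(-0.05)] = 0.0500
  C_22 = (0.90)(1.00) − (0.00)(-0.05) = 0.9000
  C_23 = −[(0.90)(-0.05) − (-0.05)(-0.05)] = 0.0475
  C_31 = (-0.05)(-0.35) − (0.00)(1.00) = 0.0175
  C_32 = −[(0.90)(-0.35) − (0.00)(-0.30)] = 0.3150
  C_33 = (0.90)(1.00) − (-0.05)(-0.30) = 0.8850
det(I−A) = Σ_j (I−A)_1j·C_1j = (0.90)(0.9825) + (-0.05)(0.3175) + (0.00)(0.0650) = 0.868375
adj(I−A) = Cᵀ =
  [ 0.9825   0.0500   0.0175]
  [ 0.3175   0.9000   0.3150]
  [ 0.0650   0.0475   0.8850]
(I − A)⁻¹ = adj(I−A) / det(I−A) ≈
  [   1.1314     0.0576     0.0202]
  [   0.3656     1.0364     0.3627]
  [   0.0749     0.0547     1.0191]
First solve x = (I − A)⁻¹ d = adj(I−A)·d / det(I−A); in particular x_U = (0.0650·300 + 0.0475·280 + 0.8850·460) / 0.868375 = 439.90 / 0.868375 ≈ 506.5784.
Intermediate flow from G to U: z_GU = a_GU · x_U = 0.35 × 439.90 / 0.868375 = 153.965 / 0.868375 ≈ 177.30.

z_GU = 177.30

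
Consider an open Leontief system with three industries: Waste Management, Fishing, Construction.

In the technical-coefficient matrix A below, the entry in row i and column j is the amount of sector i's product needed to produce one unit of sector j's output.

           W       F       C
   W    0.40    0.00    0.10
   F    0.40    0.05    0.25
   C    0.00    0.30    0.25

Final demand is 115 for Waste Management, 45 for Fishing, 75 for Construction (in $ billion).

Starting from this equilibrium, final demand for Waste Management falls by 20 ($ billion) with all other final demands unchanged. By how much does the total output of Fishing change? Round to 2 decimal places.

I − A =
  [   0.60     0.00    -0.10]
  [  -0.40     0.95    -0.25]
  [   0.00    -0.30     0.75]
Cofactors of I−A, C_ij = (−1)^(i+j)·(minor ij) (rows/columns in the sector order above):
  C_11 = (0.95)(0.75) − (-0.25)(-0.30) = 0.6375
  C_12 = −[(-0.40)(0.75) − (-0.25)(0.00)] = 0.3000
  C_13 = (-0.40)(-0.30) − (0.95)(0.00) = 0.1200
  C_21 = −[(0.00)(0.75) − (-0.10)(-0.30)] = 0.0300
  C_22 = (0.60)(0.75) − (-0.10)(0.00) = 0.4500
  C_23 = −[(0.60)(-0.30) − (0.00)(0.00)] = 0.1800
  C_31 = (0.00)(-0.25) − (-0.10)(0.95) = 0.0950
  C_32 = −[(0.60)(-0.25) − (-0.10)(-0.40)] = 0.1900
  C_33 = (0.60)(0.95) − (0.00)(-0.40) = 0.5700
det(I−A) = Σ_j (I−A)_1j·C_1j = (0.60)(0.6375) + (0.00)(0.3000) + (-0.10)(0.1200) = 0.3705
adj(I−A) = Cᵀ =
  [ 0.6375   0.0300   0.0950]
  [ 0.3000   0.4500   0.1900]
  [ 0.1200   0.1800   0.5700]
(I − A)⁻¹ = adj(I−A) / det(I−A) ≈
  [   1.7206     0.0810     0.2564]
  [   0.8097     1.2146     0.5128]
  [   0.3239     0.4858     1.5385]
Δx = (I − A)⁻¹ Δd with Δd having -20 in the Waste Management component and 0 elsewhere.
So Δx_F = L_FW · (-20), where L_FW = adj(I−A)_FW / det(I−A) = 0.3000 / 0.3705.
Δx_F = 0.3000 × (-20) / 0.3705 = -6.00 / 0.3705 ≈ -16.19.

Δx_F = -16.19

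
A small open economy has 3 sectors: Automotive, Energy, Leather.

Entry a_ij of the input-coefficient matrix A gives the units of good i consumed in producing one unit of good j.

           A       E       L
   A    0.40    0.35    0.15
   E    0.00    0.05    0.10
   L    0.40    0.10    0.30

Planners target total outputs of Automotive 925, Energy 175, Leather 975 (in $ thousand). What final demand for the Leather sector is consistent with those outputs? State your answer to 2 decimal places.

d_L = 295.00

I − A =
  [   0.60    -0.35    -0.15]
  [   0.00     0.95    -0.10]
  [  -0.40    -0.10     0.70]
d = (I − A) x:
  d_A = (+0.60)·925 + (-0.35)·175 + (-0.15)·975 = 347.50
  d_E = (+0.00)·925 + (+0.95)·175 + (-0.10)·975 = 68.75
  d_L = (-0.40)·925 + (-0.10)·175 + (+0.70)·975 = 295.00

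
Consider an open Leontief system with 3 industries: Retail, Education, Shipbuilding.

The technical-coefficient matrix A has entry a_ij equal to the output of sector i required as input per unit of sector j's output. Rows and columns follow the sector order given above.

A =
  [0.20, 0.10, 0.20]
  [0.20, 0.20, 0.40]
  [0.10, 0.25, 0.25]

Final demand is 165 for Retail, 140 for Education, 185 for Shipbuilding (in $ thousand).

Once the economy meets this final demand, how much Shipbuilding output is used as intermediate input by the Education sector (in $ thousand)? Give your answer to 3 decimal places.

z_SE = 126.162

I − A =
  [   0.80    -0.10    -0.20]
  [  -0.20     0.80    -0.40]
  [  -0.10    -0.25     0.75]
Cofactors of I−A, C_ij = (−1)^(i+j)·(minor ij) (rows/columns in the sector order above):
  C_11 = (0.80)(0.75) − (-0.40)(-0.25) = 0.5000
  C_12 = −[(-0.20)(0.75) − (-0.40)(-0.10)] = 0.1900
  C_13 = (-0.20)(-0.25) − (0.80)(-0.10) = 0.1300
  C_21 = −[(-0.10)(0.75) − (-0.20)(-0.25)] = 0.1250
  C_22 = (0.80)(0.75) − (-0.20)(-0.10) = 0.5800
  C_23 = −[(0.80)(-0.25) − (-0.10)(-0.10)] = 0.2100
  C_31 = (-0.10)(-0.40) − (-0.20)(0.80) = 0.2000
  C_32 = −[(0.80)(-0.40) − (-0.20)(-0.20)] = 0.3600
  C_33 = (0.80)(0.80) − (-0.10)(-0.20) = 0.6200
det(I−A) = Σ_j (I−A)_1j·C_1j = (0.80)(0.5000) + (-0.10)(0.1900) + (-0.20)(0.1300) = 0.3550
adj(I−A) = Cᵀ =
  [ 0.5000   0.1250   0.2000]
  [ 0.1900   0.5800   0.3600]
  [ 0.1300   0.2100   0.6200]
(I − A)⁻¹ = adj(I−A) / det(I−A) ≈
  [   1.4085     0.3521     0.5634]
  [   0.5352     1.6338     1.0141]
  [   0.3662     0.5915     1.7465]
First solve x = (I − A)⁻¹ d = adj(I−A)·d / det(I−A); in particular x_E = (0.1900·165 + 0.5800·140 + 0.3600·185) / 0.3550 = 179.15 / 0.3550 ≈ 504.64789.
Intermediate flow from S to E: z_SE = a_SE · x_E = 0.25 × 179.15 / 0.3550 = 44.7875 / 0.3550 ≈ 126.162.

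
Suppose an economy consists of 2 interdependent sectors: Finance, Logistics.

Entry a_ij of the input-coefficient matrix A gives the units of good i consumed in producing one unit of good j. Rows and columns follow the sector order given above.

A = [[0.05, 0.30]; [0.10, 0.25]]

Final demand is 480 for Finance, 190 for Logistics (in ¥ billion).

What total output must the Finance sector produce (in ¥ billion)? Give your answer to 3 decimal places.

I − A =
  [   0.95    -0.30]
  [  -0.10     0.75]
det(I−A) = (0.95)(0.75) − (-0.30)(-0.10) = 0.6825
adj(I−A) = [[0.75, 0.30], [0.10, 0.95]]
(I − A)⁻¹ = adj(I−A) / det(I−A) ≈
  [   1.0989     0.4396]
  [   0.1465     1.3919]
x = (I − A)⁻¹ d = adj(I−A)·d / det(I−A), with det(I−A) = 0.6825:
  x_1 = (0.75·480 + 0.30·190) / 0.6825 = 417.00 / 0.6825 ≈ 610.989
  x_2 = (0.10·480 + 0.95·190) / 0.6825 = 228.50 / 0.6825 ≈ 334.799

x_1 = 610.989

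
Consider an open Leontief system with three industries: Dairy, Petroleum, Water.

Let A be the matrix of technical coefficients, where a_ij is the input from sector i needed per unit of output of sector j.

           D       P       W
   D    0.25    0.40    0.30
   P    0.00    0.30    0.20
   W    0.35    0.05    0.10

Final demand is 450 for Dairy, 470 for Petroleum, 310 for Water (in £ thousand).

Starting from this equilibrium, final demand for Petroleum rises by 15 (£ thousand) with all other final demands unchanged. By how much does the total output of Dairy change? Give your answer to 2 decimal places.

I − A =
  [   0.75    -0.40    -0.30]
  [   0.00     0.70    -0.20]
  [  -0.35    -0.05     0.90]
Cofactors of I−A, C_ij = (−1)^(i+j)·(minor ij) (rows/columns in the sector order above):
  C_11 = (0.70)(0.90) − (-0.20)(-0.05) = 0.6200
  C_12 = −[(0.00)(0.90) − (-0.20)(-0.35)] = 0.0700
  C_13 = (0.00)(-0.05) − (0.70)(-0.35) = 0.2450
  C_21 = −[(-0.40)(0.90) − (-0.30)(-0.05)] = 0.3750
  C_22 = (0.75)(0.90) − (-0.30)(-0.35) = 0.5700
  C_23 = −[(0.75)(-0.05) − (-0.40)(-0.35)] = 0.1775
  C_31 = (-0.40)(-0.20) − (-0.30)(0.70) = 0.2900
  C_32 = −[(0.75)(-0.20) − (-0.30)(0.00)] = 0.1500
  C_33 = (0.75)(0.70) − (-0.40)(0.00) = 0.5250
det(I−A) = Σ_j (I−A)_1j·C_1j = (0.75)(0.6200) + (-0.40)(0.0700) + (-0.30)(0.2450) = 0.3635
adj(I−A) = Cᵀ =
  [ 0.6200   0.3750   0.2900]
  [ 0.0700   0.5700   0.1500]
  [ 0.2450   0.1775   0.5250]
(I − A)⁻¹ = adj(I−A) / det(I−A) ≈
  [   1.7056     1.0316     0.7978]
  [   0.1926     1.5681     0.4127]
  [   0.6740     0.4883     1.4443]
Δx = (I − A)⁻¹ Δd with Δd having +15 in the Petroleum component and 0 elsewhere.
So Δx_D = L_DP · (+15), where L_DP = adj(I−A)_DP / det(I−A) = 0.3750 / 0.3635.
Δx_D = 0.3750 × (+15) / 0.3635 = 5.625 / 0.3635 ≈ 15.47.

Δx_D = 15.47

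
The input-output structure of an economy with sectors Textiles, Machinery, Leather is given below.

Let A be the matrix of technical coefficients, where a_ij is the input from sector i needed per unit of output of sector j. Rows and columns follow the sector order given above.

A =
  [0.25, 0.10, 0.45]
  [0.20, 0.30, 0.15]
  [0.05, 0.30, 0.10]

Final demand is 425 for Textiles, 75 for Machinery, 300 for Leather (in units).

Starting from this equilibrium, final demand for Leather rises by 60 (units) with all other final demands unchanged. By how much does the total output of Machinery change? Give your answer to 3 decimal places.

Δx_M = 32.207

I − A =
  [   0.75    -0.10    -0.45]
  [  -0.20     0.70    -0.15]
  [  -0.05    -0.30     0.90]
Cofactors of I−A, C_ij = (−1)^(i+j)·(minor ij) (rows/columns in the sector order above):
  C_11 = (0.70)(0.90) − (-0.15)(-0.30) = 0.5850
  C_12 = −[(-0.20)(0.90) − (-0.15)(-0.05)] = 0.1875
  C_13 = (-0.20)(-0.30) − (0.70)(-0.05) = 0.0950
  C_21 = −[(-0.10)(0.90) − (-0.45)(-0.30)] = 0.2250
  C_22 = (0.75)(0.90) − (-0.45)(-0.05) = 0.6525
  C_23 = −[(0.75)(-0.30) − (-0.10)(-0.05)] = 0.2300
  C_31 = (-0.10)(-0.15) − (-0.45)(0.70) = 0.3300
  C_32 = −[(0.75)(-0.15) − (-0.45)(-0.20)] = 0.2025
  C_33 = (0.75)(0.70) − (-0.10)(-0.20) = 0.5050
det(I−A) = Σ_j (I−A)_1j·C_1j = (0.75)(0.5850) + (-0.10)(0.1875) + (-0.45)(0.0950) = 0.37725
adj(I−A) = Cᵀ =
  [ 0.5850   0.2250   0.3300]
  [ 0.1875   0.6525   0.2025]
  [ 0.0950   0.2300   0.5050]
(I − A)⁻¹ = adj(I−A) / det(I−A) ≈
  [   1.5507     0.5964     0.8748]
  [   0.4970     1.7296     0.5368]
  [   0.2518     0.6097     1.3386]
Δx = (I − A)⁻¹ Δd with Δd having +60 in the Leather component and 0 elsewhere.
So Δx_M = L_ML · (+60), where L_ML = adj(I−A)_ML / det(I−A) = 0.2025 / 0.37725.
Δx_M = 0.2025 × (+60) / 0.37725 = 12.15 / 0.37725 ≈ 32.207.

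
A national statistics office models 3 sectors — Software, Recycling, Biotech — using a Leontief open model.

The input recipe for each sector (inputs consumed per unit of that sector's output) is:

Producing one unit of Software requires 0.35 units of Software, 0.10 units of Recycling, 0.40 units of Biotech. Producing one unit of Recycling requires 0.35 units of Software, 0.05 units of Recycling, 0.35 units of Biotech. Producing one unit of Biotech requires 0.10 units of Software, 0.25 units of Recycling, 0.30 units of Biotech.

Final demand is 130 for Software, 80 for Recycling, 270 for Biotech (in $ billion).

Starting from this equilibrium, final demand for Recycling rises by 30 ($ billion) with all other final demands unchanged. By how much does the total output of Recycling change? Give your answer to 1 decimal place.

I − A =
  [   0.65    -0.35    -0.10]
  [  -0.10     0.95    -0.25]
  [  -0.40    -0.35     0.70]
Cofactors of I−A, C_ij = (−1)^(i+j)·(minor ij) (rows/columns in the sector order above):
  C_11 = (0.95)(0.70) − (-0.25)(-0.35) = 0.5775
  C_12 = −[(-0.10)(0.70) − (-0.25)(-0.40)] = 0.1700
  C_13 = (-0.10)(-0.35) − (0.95)(-0.40) = 0.4150
  C_21 = −[(-0.35)(0.70) − (-0.10)(-0.35)] = 0.2800
  C_22 = (0.65)(0.70) − (-0.10)(-0.40) = 0.4150
  C_23 = −[(0.65)(-0.35) − (-0.35)(-0.40)] = 0.3675
  C_31 = (-0.35)(-0.25) − (-0.10)(0.95) = 0.1825
  C_32 = −[(0.65)(-0.25) − (-0.10)(-0.10)] = 0.1725
  C_33 = (0.65)(0.95) − (-0.35)(-0.10) = 0.5825
det(I−A) = Σ_j (I−A)_1j·C_1j = (0.65)(0.5775) + (-0.35)(0.1700) + (-0.10)(0.4150) = 0.274375
adj(I−A) = Cᵀ =
  [ 0.5775   0.2800   0.1825]
  [ 0.1700   0.4150   0.1725]
  [ 0.4150   0.3675   0.5825]
(I − A)⁻¹ = adj(I−A) / det(I−A) ≈
  [   2.1048     1.0205     0.6651]
  [   0.6196     1.5125     0.6287]
  [   1.5125     1.3394     2.1230]
Δx = (I − A)⁻¹ Δd with Δd having +30 in the Recycling component and 0 elsewhere.
So Δx_R = L_RR · (+30), where L_RR = adj(I−A)_RR / det(I−A) = 0.4150 / 0.274375.
Δx_R = 0.4150 × (+30) / 0.274375 = 12.45 / 0.274375 ≈ 45.4.

Δx_R = 45.4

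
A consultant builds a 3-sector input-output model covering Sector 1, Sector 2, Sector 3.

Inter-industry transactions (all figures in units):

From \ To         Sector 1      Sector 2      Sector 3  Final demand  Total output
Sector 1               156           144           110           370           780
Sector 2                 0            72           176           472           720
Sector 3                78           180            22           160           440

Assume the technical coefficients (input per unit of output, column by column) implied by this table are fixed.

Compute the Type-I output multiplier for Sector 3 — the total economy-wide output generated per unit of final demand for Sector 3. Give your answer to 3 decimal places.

Technical coefficients a_ij = z_ij / X_j:
  a_11 = 156/780 = 0.20, a_21 = 0/780 = 0.00, a_31 = 78/780 = 0.10
  a_12 = 144/720 = 0.20, a_22 = 72/720 = 0.10, a_32 = 180/720 = 0.25
  a_13 = 110/440 = 0.25, a_23 = 176/440 = 0.40, a_33 = 22/440 = 0.05
I − A =
  [   0.80    -0.20    -0.25]
  [   0.00     0.90    -0.40]
  [  -0.10    -0.25     0.95]
Cofactors of I−A, C_ij = (−1)^(i+j)·(minor ij) (rows/columns in the sector order above):
  C_11 = (0.90)(0.95) − (-0.40)(-0.25) = 0.7550
  C_12 = −[(0.00)(0.95) − (-0.40)(-0.10)] = 0.0400
  C_13 = (0.00)(-0.25) − (0.90)(-0.10) = 0.0900
  C_21 = −[(-0.20)(0.95) − (-0.25)(-0.25)] = 0.2525
  C_22 = (0.80)(0.95) − (-0.25)(-0.10) = 0.7350
  C_23 = −[(0.80)(-0.25) − (-0.20)(-0.10)] = 0.2200
  C_31 = (-0.20)(-0.40) − (-0.25)(0.90) = 0.3050
  C_32 = −[(0.80)(-0.40) − (-0.25)(0.00)] = 0.3200
  C_33 = (0.80)(0.90) − (-0.20)(0.00) = 0.7200
det(I−A) = Σ_j (I−A)_1j·C_1j = (0.80)(0.7550) + (-0.20)(0.0400) + (-0.25)(0.0900) = 0.5735
adj(I−A) = Cᵀ =
  [ 0.7550   0.2525   0.3050]
  [ 0.0400   0.7350   0.3200]
  [ 0.0900   0.2200   0.7200]
(I − A)⁻¹ = adj(I−A) / det(I−A) ≈
  [   1.3165     0.4403     0.5318]
  [   0.0697     1.2816     0.5580]
  [   0.1569     0.3836     1.2554]
The output multiplier for sector j is the column-j sum of the Leontief inverse (I − A)⁻¹ = adj(I−A) / det(I−A).
Column 3 of adj(I−A): (0.3050, 0.3200, 0.7200); det(I−A) = 0.5735.
m_3 = (0.3050 + 0.3200 + 0.7200) / 0.5735 = 1.345 / 0.5735 ≈ 2.345.

m_3 = 2.345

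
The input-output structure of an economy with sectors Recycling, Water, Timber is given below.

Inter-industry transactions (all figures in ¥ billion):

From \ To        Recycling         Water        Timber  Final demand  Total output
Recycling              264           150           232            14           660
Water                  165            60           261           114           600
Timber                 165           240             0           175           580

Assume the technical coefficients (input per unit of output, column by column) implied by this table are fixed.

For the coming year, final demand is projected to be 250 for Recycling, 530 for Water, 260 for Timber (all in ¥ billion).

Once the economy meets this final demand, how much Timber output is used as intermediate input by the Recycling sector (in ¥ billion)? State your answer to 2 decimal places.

Technical coefficients a_ij = z_ij / X_j:
  a_11 = 264/660 = 0.40, a_21 = 165/660 = 0.25, a_31 = 165/660 = 0.25
  a_12 = 150/600 = 0.25, a_22 = 60/600 = 0.10, a_32 = 240/600 = 0.40
  a_13 = 232/580 = 0.40, a_23 = 261/580 = 0.45, a_33 = 0/580 = 0.00
I − A =
  [   0.60    -0.25    -0.40]
  [  -0.25     0.90    -0.45]
  [  -0.25    -0.40     1.00]
Cofactors of I−A, C_ij = (−1)^(i+j)·(minor ij) (rows/columns in the sector order above):
  C_11 = (0.90)(1.00) − (-0.45)(-0.40) = 0.7200
  C_12 = −[(-0.25)(1.00) − (-0.45)(-0.25)] = 0.3625
  C_13 = (-0.25)(-0.40) − (0.90)(-0.25) = 0.3250
  C_21 = −[(-0.25)(1.00) − (-0.40)(-0.40)] = 0.4100
  C_22 = (0.60)(1.00) − (-0.40)(-0.25) = 0.5000
  C_23 = −[(0.60)(-0.40) − (-0.25)(-0.25)] = 0.3025
  C_31 = (-0.25)(-0.45) − (-0.40)(0.90) = 0.4725
  C_32 = −[(0.60)(-0.45) − (-0.40)(-0.25)] = 0.3700
  C_33 = (0.60)(0.90) − (-0.25)(-0.25) = 0.4775
det(I−A) = Σ_j (I−A)_1j·C_1j = (0.60)(0.7200) + (-0.25)(0.3625) + (-0.40)(0.3250) = 0.211375
adj(I−A) = Cᵀ =
  [ 0.7200   0.4100   0.4725]
  [ 0.3625   0.5000   0.3700]
  [ 0.3250   0.3025   0.4775]
(I − A)⁻¹ = adj(I−A) / det(I−A) ≈
  [   3.4063     1.9397     2.2354]
  [   1.7150     2.3655     1.7504]
  [   1.5376     1.4311     2.2590]
First solve x = (I − A)⁻¹ d = adj(I−A)·d / det(I−A); in particular x_1 = (0.7200·250 + 0.4100·530 + 0.4725·260) / 0.211375 = 520.15 / 0.211375 ≈ 2460.7924.
Intermediate flow from 3 to 1: z_31 = a_31 · x_1 = 0.25 × 520.15 / 0.211375 = 130.0375 / 0.211375 ≈ 615.20.

z_31 = 615.20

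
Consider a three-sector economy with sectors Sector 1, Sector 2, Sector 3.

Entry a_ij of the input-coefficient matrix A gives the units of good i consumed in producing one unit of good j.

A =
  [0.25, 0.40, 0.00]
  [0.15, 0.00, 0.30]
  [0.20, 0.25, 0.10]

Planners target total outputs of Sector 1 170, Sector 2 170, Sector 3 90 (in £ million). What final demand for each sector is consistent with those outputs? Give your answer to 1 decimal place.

I − A =
  [   0.75    -0.40     0.00]
  [  -0.15     1.00    -0.30]
  [  -0.20    -0.25     0.90]
d = (I − A) x:
  d_1 = (+0.75)·170 + (-0.40)·170 + (+0.00)·90 = 59.5
  d_2 = (-0.15)·170 + (+1.00)·170 + (-0.30)·90 = 117.5
  d_3 = (-0.20)·170 + (-0.25)·170 + (+0.90)·90 = 4.5

d_1 = 59.5, d_2 = 117.5, d_3 = 4.5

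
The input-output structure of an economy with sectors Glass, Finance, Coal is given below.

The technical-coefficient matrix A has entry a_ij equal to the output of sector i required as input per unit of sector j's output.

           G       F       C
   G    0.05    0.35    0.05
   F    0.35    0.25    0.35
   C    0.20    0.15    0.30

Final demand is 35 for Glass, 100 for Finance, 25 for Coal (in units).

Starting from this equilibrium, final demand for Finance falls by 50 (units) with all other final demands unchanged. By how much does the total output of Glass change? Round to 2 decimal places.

Δx_G = -38.43

I − A =
  [   0.95    -0.35    -0.05]
  [  -0.35     0.75    -0.35]
  [  -0.20    -0.15     0.70]
Cofactors of I−A, C_ij = (−1)^(i+j)·(minor ij) (rows/columns in the sector order above):
  C_11 = (0.75)(0.70) − (-0.35)(-0.15) = 0.4725
  C_12 = −[(-0.35)(0.70) − (-0.35)(-0.20)] = 0.3150
  C_13 = (-0.35)(-0.15) − (0.75)(-0.20) = 0.2025
  C_21 = −[(-0.35)(0.70) − (-0.05)(-0.15)] = 0.2525
  C_22 = (0.95)(0.70) − (-0.05)(-0.20) = 0.6550
  C_23 = −[(0.95)(-0.15) − (-0.35)(-0.20)] = 0.2125
  C_31 = (-0.35)(-0.35) − (-0.05)(0.75) = 0.1600
  C_32 = −[(0.95)(-0.35) − (-0.05)(-0.35)] = 0.3500
  C_33 = (0.95)(0.75) − (-0.35)(-0.35) = 0.5900
det(I−A) = Σ_j (I−A)_1j·C_1j = (0.95)(0.4725) + (-0.35)(0.3150) + (-0.05)(0.2025) = 0.3285
adj(I−A) = Cᵀ =
  [ 0.4725   0.2525   0.1600]
  [ 0.3150   0.6550   0.3500]
  [ 0.2025   0.2125   0.5900]
(I − A)⁻¹ = adj(I−A) / det(I−A) ≈
  [   1.4384     0.7686     0.4871]
  [   0.9589     1.9939     1.0654]
  [   0.6164     0.6469     1.7960]
Δx = (I − A)⁻¹ Δd with Δd having -50 in the Finance component and 0 elsewhere.
So Δx_G = L_GF · (-50), where L_GF = adj(I−A)_GF / det(I−A) = 0.2525 / 0.3285.
Δx_G = 0.2525 × (-50) / 0.3285 = -12.625 / 0.3285 ≈ -38.43.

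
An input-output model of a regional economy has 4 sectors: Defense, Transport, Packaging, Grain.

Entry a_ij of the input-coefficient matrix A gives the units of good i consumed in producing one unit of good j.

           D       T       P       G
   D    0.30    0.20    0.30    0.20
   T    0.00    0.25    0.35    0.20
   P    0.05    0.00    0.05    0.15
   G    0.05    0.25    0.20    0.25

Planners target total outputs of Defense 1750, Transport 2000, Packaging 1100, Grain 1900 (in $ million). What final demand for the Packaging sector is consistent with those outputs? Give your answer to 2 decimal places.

I − A =
  [   0.70    -0.20    -0.30    -0.20]
  [   0.00     0.75    -0.35    -0.20]
  [  -0.05     0.00     0.95    -0.15]
  [  -0.05    -0.25    -0.20     0.75]
d = (I − A) x:
  d_D = (+0.70)·1750 + (-0.20)·2000 + (-0.30)·1100 + (-0.20)·1900 = 115.00
  d_T = (+0.00)·1750 + (+0.75)·2000 + (-0.35)·1100 + (-0.20)·1900 = 735.00
  d_P = (-0.05)·1750 + (+0.00)·2000 + (+0.95)·1100 + (-0.15)·1900 = 672.50
  d_G = (-0.05)·1750 + (-0.25)·2000 + (-0.20)·1100 + (+0.75)·1900 = 617.50

d_P = 672.50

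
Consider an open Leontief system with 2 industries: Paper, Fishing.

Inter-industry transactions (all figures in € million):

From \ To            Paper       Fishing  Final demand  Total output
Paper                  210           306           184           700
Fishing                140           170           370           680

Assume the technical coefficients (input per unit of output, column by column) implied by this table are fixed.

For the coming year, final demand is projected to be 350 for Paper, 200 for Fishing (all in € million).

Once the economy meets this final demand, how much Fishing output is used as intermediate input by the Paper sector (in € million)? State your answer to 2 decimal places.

Technical coefficients a_ij = z_ij / X_j:
  a_PP = 210/700 = 0.30, a_FP = 140/700 = 0.20
  a_PF = 306/680 = 0.45, a_FF = 170/680 = 0.25
I − A =
  [   0.70    -0.45]
  [  -0.20     0.75]
det(I−A) = (0.70)(0.75) − (-0.45)(-0.20) = 0.4350
adj(I−A) = [[0.75, 0.45], [0.20, 0.70]]
(I − A)⁻¹ = adj(I−A) / det(I−A) ≈
  [   1.7241     1.0345]
  [   0.4598     1.6092]
First solve x = (I − A)⁻¹ d = adj(I−A)·d / det(I−A); in particular x_P = (0.75·350 + 0.45·200) / 0.4350 = 352.50 / 0.4350 ≈ 810.3448.
Intermediate flow from F to P: z_FP = a_FP · x_P = 0.20 × 352.50 / 0.4350 = 70.50 / 0.4350 ≈ 162.07.

z_FP = 162.07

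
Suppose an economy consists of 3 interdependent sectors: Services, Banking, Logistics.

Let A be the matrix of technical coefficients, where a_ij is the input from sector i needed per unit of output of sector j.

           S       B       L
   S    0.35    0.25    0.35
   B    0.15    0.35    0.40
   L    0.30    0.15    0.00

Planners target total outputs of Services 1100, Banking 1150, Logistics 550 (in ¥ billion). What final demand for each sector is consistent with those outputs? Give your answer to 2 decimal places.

I − A =
  [   0.65    -0.25    -0.35]
  [  -0.15     0.65    -0.40]
  [  -0.30    -0.15     1.00]
d = (I − A) x:
  d_S = (+0.65)·1100 + (-0.25)·1150 + (-0.35)·550 = 235.00
  d_B = (-0.15)·1100 + (+0.65)·1150 + (-0.40)·550 = 362.50
  d_L = (-0.30)·1100 + (-0.15)·1150 + (+1.00)·550 = 47.50

d_S = 235.00, d_B = 362.50, d_L = 47.50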